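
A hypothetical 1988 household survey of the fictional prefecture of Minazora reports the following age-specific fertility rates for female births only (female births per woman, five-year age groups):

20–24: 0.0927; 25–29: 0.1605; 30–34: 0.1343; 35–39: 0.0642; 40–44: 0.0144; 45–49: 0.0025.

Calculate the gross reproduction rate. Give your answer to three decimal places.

Sum of female ASFRs = 0.0927 + 0.1605 + 0.1343 + 0.0642 + 0.0144 + 0.0025 = 0.4686
GRR = 5 × 0.4686 = 2.343

2.343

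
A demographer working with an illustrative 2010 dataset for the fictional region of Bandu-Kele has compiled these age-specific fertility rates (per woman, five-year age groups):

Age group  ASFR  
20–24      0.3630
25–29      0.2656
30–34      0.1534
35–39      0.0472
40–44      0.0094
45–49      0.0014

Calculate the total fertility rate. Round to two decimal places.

Sum of ASFRs = 0.3630 + 0.2656 + 0.1534 + 0.0472 + 0.0094 + 0.0014 = 0.8400
TFR = 5 × 0.8400 = 4.2

4.20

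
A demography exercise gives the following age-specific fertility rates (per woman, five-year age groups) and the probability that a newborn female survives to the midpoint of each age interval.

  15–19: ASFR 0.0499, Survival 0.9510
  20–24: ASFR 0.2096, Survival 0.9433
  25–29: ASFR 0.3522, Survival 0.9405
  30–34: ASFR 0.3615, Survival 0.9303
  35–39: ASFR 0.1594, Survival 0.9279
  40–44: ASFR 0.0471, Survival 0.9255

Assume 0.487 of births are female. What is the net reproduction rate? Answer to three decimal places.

2.689

Proportion female at birth = 0.487.
Per-age-group product (5 × ASFR × survival probability):
  15–19: 5 × 0.0499 × 0.9510 = 0.23727
  20–24: 5 × 0.2096 × 0.9433 = 0.98858
  25–29: 5 × 0.3522 × 0.9405 = 1.65622
  30–34: 5 × 0.3615 × 0.9303 = 1.68152
  35–39: 5 × 0.1594 × 0.9279 = 0.73954
  40–44: 5 × 0.0471 × 0.9255 = 0.21796
Sum = 5.52109
NRR = 0.487 × 5.52109 = 2.68877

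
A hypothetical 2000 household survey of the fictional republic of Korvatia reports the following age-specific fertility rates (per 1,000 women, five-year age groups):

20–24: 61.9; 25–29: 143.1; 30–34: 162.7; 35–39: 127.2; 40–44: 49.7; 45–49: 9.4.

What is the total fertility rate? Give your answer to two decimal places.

Sum of ASFRs = 61.9 + 143.1 + 162.7 + 127.2 + 49.7 + 9.4 = 554.0
TFR = 5 × 554.0 / 1000 = 2.77

2.77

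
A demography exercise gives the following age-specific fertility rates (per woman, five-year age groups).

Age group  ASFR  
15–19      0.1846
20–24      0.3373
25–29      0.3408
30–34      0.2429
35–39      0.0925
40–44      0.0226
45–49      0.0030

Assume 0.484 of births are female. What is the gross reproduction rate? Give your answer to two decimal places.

2.96

Proportion female at birth = 0.484.
Sum of ASFRs = 0.1846 + 0.3373 + 0.3408 + 0.2429 + 0.0925 + 0.0226 + 0.0030 = 1.2237
TFR = 5 × 1.2237 = 6.1185
GRR = 0.484 × 6.1185 = 2.96135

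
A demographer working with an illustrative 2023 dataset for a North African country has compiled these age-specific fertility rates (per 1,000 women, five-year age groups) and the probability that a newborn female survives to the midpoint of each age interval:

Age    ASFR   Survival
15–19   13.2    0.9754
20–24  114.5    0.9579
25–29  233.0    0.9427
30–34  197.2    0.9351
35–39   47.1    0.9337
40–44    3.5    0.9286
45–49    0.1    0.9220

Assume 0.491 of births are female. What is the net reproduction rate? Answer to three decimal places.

1.409

Proportion female at birth = 0.491.
Each age group contributes 5 × ASFR × survival:
  15–19: 5 × 13.2/1000 × 0.9754 = 0.06438
  20–24: 5 × 114.5/1000 × 0.9579 = 0.54840
  25–29: 5 × 233.0/1000 × 0.9427 = 1.09825
  30–34: 5 × 197.2/1000 × 0.9351 = 0.92201
  35–39: 5 × 47.1/1000 × 0.9337 = 0.21989
  40–44: 5 × 3.5/1000 × 0.9286 = 0.01625
  45–49: 5 × 0.1/1000 × 0.9220 = 0.00046
Sum = 2.86964
NRR = 0.491 × 2.86964 = 1.40899
An NRR exceeding 1 indicates intrinsic growth under these rates.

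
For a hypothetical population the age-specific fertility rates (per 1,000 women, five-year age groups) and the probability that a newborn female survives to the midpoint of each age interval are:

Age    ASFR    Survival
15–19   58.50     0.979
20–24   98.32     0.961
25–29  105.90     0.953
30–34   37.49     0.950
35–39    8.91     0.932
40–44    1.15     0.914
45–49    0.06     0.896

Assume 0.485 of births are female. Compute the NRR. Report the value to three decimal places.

0.722

Proportion female at birth = 0.485.
Survival-weighted fertility by age (5·fₓ·Sₓ):
  15–19: 5 × 58.50/1000 × 0.979 = 0.28636
  20–24: 5 × 98.32/1000 × 0.961 = 0.47243
  25–29: 5 × 105.90/1000 × 0.953 = 0.50461
  30–34: 5 × 37.49/1000 × 0.950 = 0.17808
  35–39: 5 × 8.91/1000 × 0.932 = 0.04152
  40–44: 5 × 1.15/1000 × 0.914 = 0.00526
  45–49: 5 × 0.06/1000 × 0.896 = 0.00027
Sum = 1.48853
NRR = 0.485 × 1.48853 = 0.72194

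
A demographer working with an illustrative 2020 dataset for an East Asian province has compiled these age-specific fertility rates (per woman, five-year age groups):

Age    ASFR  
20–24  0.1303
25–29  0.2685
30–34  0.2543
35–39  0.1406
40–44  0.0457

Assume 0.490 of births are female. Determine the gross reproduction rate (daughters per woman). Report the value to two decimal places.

Proportion female at birth = 0.490.
Sum of ASFRs = 0.1303 + 0.2685 + 0.2543 + 0.1406 + 0.0457 = 0.8394
TFR = 5 × 0.8394 = 4.197
GRR = 0.490 × 4.197 = 2.05653

2.06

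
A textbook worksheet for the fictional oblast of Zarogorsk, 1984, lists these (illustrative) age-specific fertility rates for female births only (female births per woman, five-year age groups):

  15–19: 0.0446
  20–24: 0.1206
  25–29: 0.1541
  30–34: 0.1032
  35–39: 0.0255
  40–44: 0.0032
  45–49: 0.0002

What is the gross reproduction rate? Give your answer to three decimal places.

2.257

Sum of female ASFRs = 0.0446 + 0.1206 + 0.1541 + 0.1032 + 0.0255 + 0.0032 + 0.0002 = 0.4514
GRR = 5 × 0.4514 = 2.257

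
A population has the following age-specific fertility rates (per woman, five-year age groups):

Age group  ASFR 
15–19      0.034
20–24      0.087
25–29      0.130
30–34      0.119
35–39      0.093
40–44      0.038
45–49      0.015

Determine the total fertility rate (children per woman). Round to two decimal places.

2.58

Sum of ASFRs = 0.034 + 0.087 + 0.130 + 0.119 + 0.093 + 0.038 + 0.015 = 0.516
TFR = 5 × 0.516 = 2.58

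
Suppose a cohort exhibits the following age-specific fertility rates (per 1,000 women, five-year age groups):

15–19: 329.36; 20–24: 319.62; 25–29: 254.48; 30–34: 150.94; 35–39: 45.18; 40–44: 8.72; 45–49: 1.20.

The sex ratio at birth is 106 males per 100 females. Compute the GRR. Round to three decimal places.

2.693

Proportion female at birth = 100 / (100 + 106) = 0.48544.
Sum of ASFRs = 329.36 + 319.62 + 254.48 + 150.94 + 45.18 + 8.72 + 1.20 = 1109.50
TFR = 5 × 1109.50 / 1000 = 5.5475
GRR = 0.48544 × 5.5475 = 2.69298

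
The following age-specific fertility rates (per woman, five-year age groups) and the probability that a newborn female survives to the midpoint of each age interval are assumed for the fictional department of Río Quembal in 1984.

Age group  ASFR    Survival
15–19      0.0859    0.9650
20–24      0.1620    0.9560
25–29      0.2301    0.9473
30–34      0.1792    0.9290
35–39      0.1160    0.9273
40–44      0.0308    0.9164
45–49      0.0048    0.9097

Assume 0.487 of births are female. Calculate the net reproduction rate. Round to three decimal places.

Proportion female at birth = 0.487.
Each age group contributes 5 × ASFR × survival:
  15–19: 5 × 0.0859 × 0.9650 = 0.41447
  20–24: 5 × 0.1620 × 0.9560 = 0.77436
  25–29: 5 × 0.2301 × 0.9473 = 1.08987
  30–34: 5 × 0.1792 × 0.9290 = 0.83238
  35–39: 5 × 0.1160 × 0.9273 = 0.53783
  40–44: 5 × 0.0308 × 0.9164 = 0.14113
  45–49: 5 × 0.0048 × 0.9097 = 0.02183
Sum = 3.81187
NRR = 0.487 × 3.81187 = 1.85638

1.856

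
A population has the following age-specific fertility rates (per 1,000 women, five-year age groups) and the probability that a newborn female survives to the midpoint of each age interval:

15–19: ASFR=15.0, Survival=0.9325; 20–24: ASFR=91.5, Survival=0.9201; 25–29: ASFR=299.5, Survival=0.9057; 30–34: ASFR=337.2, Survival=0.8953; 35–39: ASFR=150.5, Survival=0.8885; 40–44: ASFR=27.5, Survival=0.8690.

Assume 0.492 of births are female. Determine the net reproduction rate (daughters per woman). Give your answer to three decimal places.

2.039

Proportion female at birth = 0.492.
Per-age-group product (5 × ASFR × survival probability):
  15–19: 5 × 15.0/1000 × 0.9325 = 0.06994
  20–24: 5 × 91.5/1000 × 0.9201 = 0.42095
  25–29: 5 × 299.5/1000 × 0.9057 = 1.35629
  30–34: 5 × 337.2/1000 × 0.8953 = 1.50948
  35–39: 5 × 150.5/1000 × 0.8885 = 0.66860
  40–44: 5 × 27.5/1000 × 0.8690 = 0.11949
Sum = 4.14475
NRR = 0.492 × 4.14475 = 2.03922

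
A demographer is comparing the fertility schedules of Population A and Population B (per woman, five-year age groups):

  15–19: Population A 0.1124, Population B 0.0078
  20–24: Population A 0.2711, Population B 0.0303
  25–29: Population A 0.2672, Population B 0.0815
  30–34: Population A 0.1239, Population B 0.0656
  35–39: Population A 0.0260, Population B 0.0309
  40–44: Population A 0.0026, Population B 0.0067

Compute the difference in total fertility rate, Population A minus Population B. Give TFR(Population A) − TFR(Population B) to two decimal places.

2.90

Population A:
  Sum of ASFRs = 0.1124 + 0.2711 + 0.2672 + 0.1239 + 0.0260 + 0.0026 = 0.8032
  TFR = 5 × 0.8032 = 4.016
Population B:
  Sum of ASFRs = 0.0078 + 0.0303 + 0.0815 + 0.0656 + 0.0309 + 0.0067 = 0.2228
  TFR = 5 × 0.2228 = 1.114
Difference = 4.016 − 1.114 = 2.902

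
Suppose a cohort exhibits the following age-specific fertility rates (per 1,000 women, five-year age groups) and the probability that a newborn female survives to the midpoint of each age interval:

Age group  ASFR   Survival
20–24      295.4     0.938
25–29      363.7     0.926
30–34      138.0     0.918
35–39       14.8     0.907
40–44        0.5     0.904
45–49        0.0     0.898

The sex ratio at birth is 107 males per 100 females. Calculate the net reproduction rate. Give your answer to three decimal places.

1.822

Proportion female at birth = 100 / (100 + 107) = 0.48309.
Survival-weighted fertility by age (5·fₓ·Sₓ):
  20–24: 5 × 295.4/1000 × 0.938 = 1.38543
  25–29: 5 × 363.7/1000 × 0.926 = 1.68393
  30–34: 5 × 138.0/1000 × 0.918 = 0.63342
  35–39: 5 × 14.8/1000 × 0.907 = 0.06712
  40–44: 5 × 0.5/1000 × 0.904 = 0.00226
  45–49: 5 × 0.0/1000 × 0.898 = 0.00000
Sum = 3.77216
NRR = 0.48309 × 3.77216 = 1.82229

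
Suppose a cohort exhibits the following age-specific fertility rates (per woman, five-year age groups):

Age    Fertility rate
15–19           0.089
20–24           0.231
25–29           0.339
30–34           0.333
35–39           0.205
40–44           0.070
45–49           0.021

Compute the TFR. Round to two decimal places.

6.44

Sum of ASFRs = 0.089 + 0.231 + 0.339 + 0.333 + 0.205 + 0.070 + 0.021 = 1.288
TFR = 5 × 1.288 = 6.44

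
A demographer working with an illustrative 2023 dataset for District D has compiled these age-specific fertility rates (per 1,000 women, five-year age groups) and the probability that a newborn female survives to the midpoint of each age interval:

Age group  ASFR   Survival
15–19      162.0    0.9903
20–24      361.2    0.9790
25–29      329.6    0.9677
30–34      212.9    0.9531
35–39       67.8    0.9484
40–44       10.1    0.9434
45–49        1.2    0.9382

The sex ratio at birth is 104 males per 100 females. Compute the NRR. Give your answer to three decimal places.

2.723

Proportion female at birth = 100 / (100 + 104) = 0.49020.
Per-age-group product (5 × ASFR × survival probability):
  15–19: 5 × 162.0/1000 × 0.9903 = 0.80214
  20–24: 5 × 361.2/1000 × 0.9790 = 1.76807
  25–29: 5 × 329.6/1000 × 0.9677 = 1.59477
  30–34: 5 × 212.9/1000 × 0.9531 = 1.01457
  35–39: 5 × 67.8/1000 × 0.9484 = 0.32151
  40–44: 5 × 10.1/1000 × 0.9434 = 0.04764
  45–49: 5 × 1.2/1000 × 0.9382 = 0.00563
Sum = 5.55433
NRR = 0.49020 × 5.55433 = 2.72273
An NRR exceeding 1 indicates intrinsic growth under these rates.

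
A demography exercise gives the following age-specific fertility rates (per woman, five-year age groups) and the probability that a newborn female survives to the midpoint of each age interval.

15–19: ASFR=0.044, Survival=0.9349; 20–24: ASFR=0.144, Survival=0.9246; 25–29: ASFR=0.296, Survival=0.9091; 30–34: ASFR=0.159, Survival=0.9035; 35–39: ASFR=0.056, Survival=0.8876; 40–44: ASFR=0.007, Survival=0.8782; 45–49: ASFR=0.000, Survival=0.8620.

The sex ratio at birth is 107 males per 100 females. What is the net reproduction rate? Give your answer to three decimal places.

1.553

Proportion female at birth = 100 / (100 + 107) = 0.48309.
Each age group contributes 5 × ASFR × survival:
  15–19: 5 × 0.044 × 0.9349 = 0.20568
  20–24: 5 × 0.144 × 0.9246 = 0.66571
  25–29: 5 × 0.296 × 0.9091 = 1.34547
  30–34: 5 × 0.159 × 0.9035 = 0.71828
  35–39: 5 × 0.056 × 0.8876 = 0.24853
  40–44: 5 × 0.007 × 0.8782 = 0.03074
  45–49: 5 × 0.000 × 0.8620 = 0.00000
Sum = 3.21441
NRR = 0.48309 × 3.21441 = 1.55285
An NRR exceeding 1 indicates intrinsic growth under these rates.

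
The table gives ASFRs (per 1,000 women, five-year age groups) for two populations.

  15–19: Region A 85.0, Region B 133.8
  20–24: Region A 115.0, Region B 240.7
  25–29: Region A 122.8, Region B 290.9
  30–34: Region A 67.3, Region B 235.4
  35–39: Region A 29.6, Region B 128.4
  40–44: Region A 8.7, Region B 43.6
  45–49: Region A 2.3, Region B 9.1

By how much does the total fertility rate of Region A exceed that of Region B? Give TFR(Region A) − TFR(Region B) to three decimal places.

Region A:
  Sum of ASFRs = 85.0 + 115.0 + 122.8 + 67.3 + 29.6 + 8.7 + 2.3 = 430.7
  TFR = 5 × 430.7 / 1000 = 2.1535
Region B:
  Sum of ASFRs = 133.8 + 240.7 + 290.9 + 235.4 + 128.4 + 43.6 + 9.1 = 1081.9
  TFR = 5 × 1081.9 / 1000 = 5.4095
Difference = 2.1535 − 5.4095 = -3.256

-3.256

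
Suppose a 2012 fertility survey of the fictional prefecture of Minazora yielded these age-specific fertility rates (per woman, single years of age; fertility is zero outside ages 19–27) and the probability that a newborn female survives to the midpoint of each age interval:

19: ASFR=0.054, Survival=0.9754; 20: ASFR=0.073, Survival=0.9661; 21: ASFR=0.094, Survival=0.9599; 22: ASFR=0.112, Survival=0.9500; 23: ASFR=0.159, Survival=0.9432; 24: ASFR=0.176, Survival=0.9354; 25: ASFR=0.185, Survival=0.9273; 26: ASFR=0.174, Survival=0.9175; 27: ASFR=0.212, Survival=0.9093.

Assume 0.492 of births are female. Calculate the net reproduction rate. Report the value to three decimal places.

Proportion female at birth = 0.492.
Each age group contributes 1 × ASFR × survival:
  19: 1 × 0.054 × 0.9754 = 0.05267
  20: 1 × 0.073 × 0.9661 = 0.07053
  21: 1 × 0.094 × 0.9599 = 0.09023
  22: 1 × 0.112 × 0.9500 = 0.10640
  23: 1 × 0.159 × 0.9432 = 0.14997
  24: 1 × 0.176 × 0.9354 = 0.16463
  25: 1 × 0.185 × 0.9273 = 0.17155
  26: 1 × 0.174 × 0.9175 = 0.15965
  27: 1 × 0.212 × 0.9093 = 0.19277
Sum = 1.15840
NRR = 0.492 × 1.15840 = 0.56993

0.570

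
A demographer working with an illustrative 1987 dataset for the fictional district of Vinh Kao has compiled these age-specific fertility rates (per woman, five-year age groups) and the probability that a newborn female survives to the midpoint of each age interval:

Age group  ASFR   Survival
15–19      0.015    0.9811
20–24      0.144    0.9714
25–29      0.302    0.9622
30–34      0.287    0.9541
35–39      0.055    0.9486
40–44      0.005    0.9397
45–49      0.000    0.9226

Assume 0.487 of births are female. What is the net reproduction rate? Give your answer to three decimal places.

Proportion female at birth = 0.487.
Weighting each age-specific rate by interval width and survival:
  15–19: 5 × 0.015 × 0.9811 = 0.07358
  20–24: 5 × 0.144 × 0.9714 = 0.69941
  25–29: 5 × 0.302 × 0.9622 = 1.45292
  30–34: 5 × 0.287 × 0.9541 = 1.36913
  35–39: 5 × 0.055 × 0.9486 = 0.26087
  40–44: 5 × 0.005 × 0.9397 = 0.02349
  45–49: 5 × 0.000 × 0.9226 = 0.00000
Sum = 3.87940
NRR = 0.487 × 3.87940 = 1.88927
With NRR above 1 the population is above replacement fertility.

1.889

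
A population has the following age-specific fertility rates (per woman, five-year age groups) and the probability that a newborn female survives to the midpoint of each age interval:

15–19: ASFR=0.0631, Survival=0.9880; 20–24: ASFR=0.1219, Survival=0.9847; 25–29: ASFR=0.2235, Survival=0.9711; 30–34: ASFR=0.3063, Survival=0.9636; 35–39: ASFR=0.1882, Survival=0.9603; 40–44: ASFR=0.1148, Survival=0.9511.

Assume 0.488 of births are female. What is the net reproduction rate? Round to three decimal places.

Proportion female at birth = 0.488.
Each age group contributes 5 × ASFR × survival:
  15–19: 5 × 0.0631 × 0.9880 = 0.31171
  20–24: 5 × 0.1219 × 0.9847 = 0.60017
  25–29: 5 × 0.2235 × 0.9711 = 1.08520
  30–34: 5 × 0.3063 × 0.9636 = 1.47575
  35–39: 5 × 0.1882 × 0.9603 = 0.90364
  40–44: 5 × 0.1148 × 0.9511 = 0.54593
Sum = 4.92240
NRR = 0.488 × 4.92240 = 2.40213

2.402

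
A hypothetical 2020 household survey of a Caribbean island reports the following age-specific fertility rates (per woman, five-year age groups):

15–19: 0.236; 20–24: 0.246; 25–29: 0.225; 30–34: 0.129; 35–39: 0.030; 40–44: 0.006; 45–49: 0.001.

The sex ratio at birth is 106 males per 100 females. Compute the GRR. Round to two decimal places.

Proportion female at birth = 100 / (100 + 106) = 0.48544.
Sum of ASFRs = 0.236 + 0.246 + 0.225 + 0.129 + 0.030 + 0.006 + 0.001 = 0.873
TFR = 5 × 0.873 = 4.365
GRR = 0.48544 × 4.365 = 2.11895

2.12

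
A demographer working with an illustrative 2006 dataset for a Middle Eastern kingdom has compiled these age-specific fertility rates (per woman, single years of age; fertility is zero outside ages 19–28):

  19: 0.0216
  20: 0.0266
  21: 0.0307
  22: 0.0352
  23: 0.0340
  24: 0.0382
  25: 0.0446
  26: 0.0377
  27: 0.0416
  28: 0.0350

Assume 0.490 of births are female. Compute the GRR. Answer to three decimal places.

0.169

Proportion female at birth = 0.490.
Sum of ASFRs = 0.0216 + 0.0266 + 0.0307 + 0.0352 + 0.0340 + 0.0382 + 0.0446 + 0.0377 + 0.0416 + 0.0350 = 0.3452
TFR = 0.3452
GRR = 0.490 × 0.3452 = 0.16915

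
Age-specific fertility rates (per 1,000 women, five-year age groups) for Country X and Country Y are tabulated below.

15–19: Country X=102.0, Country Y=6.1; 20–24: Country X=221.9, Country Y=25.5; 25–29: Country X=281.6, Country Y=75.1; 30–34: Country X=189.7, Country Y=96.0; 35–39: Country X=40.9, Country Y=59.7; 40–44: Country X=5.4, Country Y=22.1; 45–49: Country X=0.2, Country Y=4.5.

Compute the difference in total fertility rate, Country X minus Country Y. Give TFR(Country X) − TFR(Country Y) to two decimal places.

2.76

Country X:
  Sum of ASFRs = 102.0 + 221.9 + 281.6 + 189.7 + 40.9 + 5.4 + 0.2 = 841.7
  TFR = 5 × 841.7 / 1000 = 4.2085
Country Y:
  Sum of ASFRs = 6.1 + 25.5 + 75.1 + 96.0 + 59.7 + 22.1 + 4.5 = 289.0
  TFR = 5 × 289.0 / 1000 = 1.445
Difference = 4.2085 − 1.445 = 2.7635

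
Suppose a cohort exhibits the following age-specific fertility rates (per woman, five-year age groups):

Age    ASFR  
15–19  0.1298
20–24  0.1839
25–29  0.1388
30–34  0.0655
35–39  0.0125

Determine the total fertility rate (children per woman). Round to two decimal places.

2.65

Sum of ASFRs = 0.1298 + 0.1839 + 0.1388 + 0.0655 + 0.0125 = 0.5305
TFR = 5 × 0.5305 = 2.6525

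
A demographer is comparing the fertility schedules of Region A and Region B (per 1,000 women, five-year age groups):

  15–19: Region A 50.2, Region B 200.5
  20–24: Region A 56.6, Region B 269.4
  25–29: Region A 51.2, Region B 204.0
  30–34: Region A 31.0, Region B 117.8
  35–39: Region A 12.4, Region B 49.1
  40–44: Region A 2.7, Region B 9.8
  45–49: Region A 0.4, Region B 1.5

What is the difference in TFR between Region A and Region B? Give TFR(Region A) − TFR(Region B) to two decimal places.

Region A:
  Sum of ASFRs = 50.2 + 56.6 + 51.2 + 31.0 + 12.4 + 2.7 + 0.4 = 204.5
  TFR = 5 × 204.5 / 1000 = 1.0225
Region B:
  Sum of ASFRs = 200.5 + 269.4 + 204.0 + 117.8 + 49.1 + 9.8 + 1.5 = 852.1
  TFR = 5 × 852.1 / 1000 = 4.2605
Difference = 1.0225 − 4.2605 = -3.238

-3.24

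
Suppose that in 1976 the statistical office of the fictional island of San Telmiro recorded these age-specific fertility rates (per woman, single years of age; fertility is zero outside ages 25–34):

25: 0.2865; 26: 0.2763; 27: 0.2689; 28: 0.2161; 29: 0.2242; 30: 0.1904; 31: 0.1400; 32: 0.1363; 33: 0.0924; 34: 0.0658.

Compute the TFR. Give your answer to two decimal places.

Sum of ASFRs = 0.2865 + 0.2763 + 0.2689 + 0.2161 + 0.2242 + 0.1904 + 0.1400 + 0.1363 + 0.0924 + 0.0658 = 1.8969
TFR = 1.8969

1.90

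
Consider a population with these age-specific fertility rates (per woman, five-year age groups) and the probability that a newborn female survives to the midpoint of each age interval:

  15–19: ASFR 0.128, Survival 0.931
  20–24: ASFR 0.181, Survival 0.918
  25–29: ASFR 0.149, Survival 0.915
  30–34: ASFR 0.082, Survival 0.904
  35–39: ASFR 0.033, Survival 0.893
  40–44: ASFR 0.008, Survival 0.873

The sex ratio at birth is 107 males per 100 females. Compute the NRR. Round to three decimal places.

Proportion female at birth = 100 / (100 + 107) = 0.48309.
Survival-weighted fertility by age (5·fₓ·Sₓ):
  15–19: 5 × 0.128 × 0.931 = 0.59584
  20–24: 5 × 0.181 × 0.918 = 0.83079
  25–29: 5 × 0.149 × 0.915 = 0.68168
  30–34: 5 × 0.082 × 0.904 = 0.37064
  35–39: 5 × 0.033 × 0.893 = 0.14735
  40–44: 5 × 0.008 × 0.873 = 0.03492
Sum = 2.66122
NRR = 0.48309 × 2.66122 = 1.28561

1.286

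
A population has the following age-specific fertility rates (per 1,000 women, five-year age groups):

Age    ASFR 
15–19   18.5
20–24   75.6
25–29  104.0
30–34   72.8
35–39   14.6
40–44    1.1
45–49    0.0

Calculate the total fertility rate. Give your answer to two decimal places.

1.43

Sum of ASFRs = 18.5 + 75.6 + 104.0 + 72.8 + 14.6 + 1.1 + 0.0 = 286.6
TFR = 5 × 286.6 / 1000 = 1.433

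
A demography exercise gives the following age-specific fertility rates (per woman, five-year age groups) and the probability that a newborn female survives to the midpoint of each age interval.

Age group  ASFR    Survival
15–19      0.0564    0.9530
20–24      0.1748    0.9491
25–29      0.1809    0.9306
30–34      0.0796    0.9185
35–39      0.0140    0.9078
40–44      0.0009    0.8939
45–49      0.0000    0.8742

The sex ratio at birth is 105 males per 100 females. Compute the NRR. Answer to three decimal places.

Proportion female at birth = 100 / (100 + 105) = 0.48780.
Weighting each age-specific rate by interval width and survival:
  15–19: 5 × 0.0564 × 0.9530 = 0.26875
  20–24: 5 × 0.1748 × 0.9491 = 0.82951
  25–29: 5 × 0.1809 × 0.9306 = 0.84173
  30–34: 5 × 0.0796 × 0.9185 = 0.36556
  35–39: 5 × 0.0140 × 0.9078 = 0.06355
  40–44: 5 × 0.0009 × 0.8939 = 0.00402
  45–49: 5 × 0.0000 × 0.8742 = 0.00000
Sum = 2.37312
NRR = 0.48780 × 2.37312 = 1.15761
NRR > 1, so each generation more than replaces itself.

1.158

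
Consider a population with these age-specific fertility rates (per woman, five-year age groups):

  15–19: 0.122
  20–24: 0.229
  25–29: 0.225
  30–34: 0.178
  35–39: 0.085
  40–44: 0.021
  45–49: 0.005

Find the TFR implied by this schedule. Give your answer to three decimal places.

4.325

Sum of ASFRs = 0.122 + 0.229 + 0.225 + 0.178 + 0.085 + 0.021 + 0.005 = 0.865
TFR = 5 × 0.865 = 4.325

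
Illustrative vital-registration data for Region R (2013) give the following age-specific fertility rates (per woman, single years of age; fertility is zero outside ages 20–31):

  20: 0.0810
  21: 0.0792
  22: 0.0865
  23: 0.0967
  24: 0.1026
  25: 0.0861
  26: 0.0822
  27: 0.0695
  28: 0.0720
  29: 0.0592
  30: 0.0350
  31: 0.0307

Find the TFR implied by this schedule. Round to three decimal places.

0.881

Sum of ASFRs = 0.0810 + 0.0792 + 0.0865 + 0.0967 + 0.1026 + 0.0861 + 0.0822 + 0.0695 + 0.0720 + 0.0592 + 0.0350 + 0.0307 = 0.8807
TFR = 0.8807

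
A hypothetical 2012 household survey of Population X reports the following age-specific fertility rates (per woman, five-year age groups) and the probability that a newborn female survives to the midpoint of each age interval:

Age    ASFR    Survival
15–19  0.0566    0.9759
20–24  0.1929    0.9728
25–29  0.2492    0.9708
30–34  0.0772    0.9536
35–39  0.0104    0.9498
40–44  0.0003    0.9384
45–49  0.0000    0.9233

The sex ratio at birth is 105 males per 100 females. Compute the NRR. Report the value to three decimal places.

1.387

Proportion female at birth = 100 / (100 + 105) = 0.48780.
Weighting each age-specific rate by interval width and survival:
  15–19: 5 × 0.0566 × 0.9759 = 0.27618
  20–24: 5 × 0.1929 × 0.9728 = 0.93827
  25–29: 5 × 0.2492 × 0.9708 = 1.20962
  30–34: 5 × 0.0772 × 0.9536 = 0.36809
  35–39: 5 × 0.0104 × 0.9498 = 0.04939
  40–44: 5 × 0.0003 × 0.9384 = 0.00141
  45–49: 5 × 0.0000 × 0.9233 = 0.00000
Sum = 2.84296
NRR = 0.48780 × 2.84296 = 1.38680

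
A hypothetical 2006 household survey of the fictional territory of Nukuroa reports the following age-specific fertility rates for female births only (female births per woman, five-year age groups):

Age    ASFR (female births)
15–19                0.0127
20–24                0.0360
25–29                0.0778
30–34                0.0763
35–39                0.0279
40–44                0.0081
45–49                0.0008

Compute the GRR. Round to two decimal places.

1.20

Sum of female ASFRs = 0.0127 + 0.0360 + 0.0778 + 0.0763 + 0.0279 + 0.0081 + 0.0008 = 0.2396
GRR = 5 × 0.2396 = 1.198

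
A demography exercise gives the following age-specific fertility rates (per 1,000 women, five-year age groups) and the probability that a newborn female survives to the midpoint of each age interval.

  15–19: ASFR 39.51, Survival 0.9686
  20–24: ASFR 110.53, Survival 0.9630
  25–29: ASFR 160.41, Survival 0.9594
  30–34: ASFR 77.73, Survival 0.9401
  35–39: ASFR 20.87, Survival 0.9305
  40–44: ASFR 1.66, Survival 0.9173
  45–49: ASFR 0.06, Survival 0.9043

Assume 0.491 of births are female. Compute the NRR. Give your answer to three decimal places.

0.964

Proportion female at birth = 0.491.
Weighting each age-specific rate by interval width and survival:
  15–19: 5 × 39.51/1000 × 0.9686 = 0.19135
  20–24: 5 × 110.53/1000 × 0.9630 = 0.53220
  25–29: 5 × 160.41/1000 × 0.9594 = 0.76949
  30–34: 5 × 77.73/1000 × 0.9401 = 0.36537
  35–39: 5 × 20.87/1000 × 0.9305 = 0.09710
  40–44: 5 × 1.66/1000 × 0.9173 = 0.00761
  45–49: 5 × 0.06/1000 × 0.9043 = 0.00027
Sum = 1.96339
NRR = 0.491 × 1.96339 = 0.96402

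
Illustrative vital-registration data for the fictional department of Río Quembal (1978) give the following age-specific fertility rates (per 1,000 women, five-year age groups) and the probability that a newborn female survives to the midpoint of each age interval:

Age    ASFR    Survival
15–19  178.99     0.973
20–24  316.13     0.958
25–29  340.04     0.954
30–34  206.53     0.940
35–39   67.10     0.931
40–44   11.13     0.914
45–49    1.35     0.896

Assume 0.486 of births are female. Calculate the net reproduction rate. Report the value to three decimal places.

2.599

Proportion female at birth = 0.486.
Each age group contributes 5 × ASFR × survival:
  15–19: 5 × 178.99/1000 × 0.973 = 0.87079
  20–24: 5 × 316.13/1000 × 0.958 = 1.51426
  25–29: 5 × 340.04/1000 × 0.954 = 1.62199
  30–34: 5 × 206.53/1000 × 0.940 = 0.97069
  35–39: 5 × 67.10/1000 × 0.931 = 0.31235
  40–44: 5 × 11.13/1000 × 0.914 = 0.05086
  45–49: 5 × 1.35/1000 × 0.896 = 0.00605
Sum = 5.34699
NRR = 0.486 × 5.34699 = 2.59864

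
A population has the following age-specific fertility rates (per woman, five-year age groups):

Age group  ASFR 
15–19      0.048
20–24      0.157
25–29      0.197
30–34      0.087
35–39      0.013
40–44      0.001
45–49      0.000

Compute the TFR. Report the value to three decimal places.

2.515

Sum of ASFRs = 0.048 + 0.157 + 0.197 + 0.087 + 0.013 + 0.001 + 0.000 = 0.503
TFR = 5 × 0.503 = 2.515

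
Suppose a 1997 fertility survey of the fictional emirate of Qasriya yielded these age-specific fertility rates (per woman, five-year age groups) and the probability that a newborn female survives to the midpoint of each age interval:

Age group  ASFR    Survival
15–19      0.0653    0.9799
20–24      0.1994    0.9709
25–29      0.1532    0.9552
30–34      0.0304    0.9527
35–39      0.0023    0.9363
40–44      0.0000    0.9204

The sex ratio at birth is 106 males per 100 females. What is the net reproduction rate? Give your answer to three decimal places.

Proportion female at birth = 100 / (100 + 106) = 0.48544.
Each age group contributes 5 × ASFR × survival:
  15–19: 5 × 0.0653 × 0.9799 = 0.31994
  20–24: 5 × 0.1994 × 0.9709 = 0.96799
  25–29: 5 × 0.1532 × 0.9552 = 0.73168
  30–34: 5 × 0.0304 × 0.9527 = 0.14481
  35–39: 5 × 0.0023 × 0.9363 = 0.01077
  40–44: 5 × 0.0000 × 0.9204 = 0.00000
Sum = 2.17519
NRR = 0.48544 × 2.17519 = 1.05592
An NRR exceeding 1 indicates intrinsic growth under these rates.

1.056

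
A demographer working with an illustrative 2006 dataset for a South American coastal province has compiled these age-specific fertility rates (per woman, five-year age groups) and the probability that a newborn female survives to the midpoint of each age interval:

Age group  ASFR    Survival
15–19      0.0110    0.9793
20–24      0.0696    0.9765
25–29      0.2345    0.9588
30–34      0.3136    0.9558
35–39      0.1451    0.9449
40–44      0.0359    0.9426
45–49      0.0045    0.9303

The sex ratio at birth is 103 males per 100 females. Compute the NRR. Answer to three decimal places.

1.917

Proportion female at birth = 100 / (100 + 103) = 0.49261.
Weighting each age-specific rate by interval width and survival:
  15–19: 5 × 0.0110 × 0.9793 = 0.05386
  20–24: 5 × 0.0696 × 0.9765 = 0.33982
  25–29: 5 × 0.2345 × 0.9588 = 1.12419
  30–34: 5 × 0.3136 × 0.9558 = 1.49869
  35–39: 5 × 0.1451 × 0.9449 = 0.68552
  40–44: 5 × 0.0359 × 0.9426 = 0.16920
  45–49: 5 × 0.0045 × 0.9303 = 0.02093
Sum = 3.89221
NRR = 0.49261 × 3.89221 = 1.91734
With NRR above 1 the population is above replacement fertility.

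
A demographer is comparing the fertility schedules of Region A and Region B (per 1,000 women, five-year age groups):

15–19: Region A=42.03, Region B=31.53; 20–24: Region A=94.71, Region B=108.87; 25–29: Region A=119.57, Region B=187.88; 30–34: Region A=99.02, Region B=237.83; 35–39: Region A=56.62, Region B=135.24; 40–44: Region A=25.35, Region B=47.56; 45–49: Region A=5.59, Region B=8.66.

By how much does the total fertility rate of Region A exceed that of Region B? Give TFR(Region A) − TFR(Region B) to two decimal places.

-1.57

Region A:
  Sum of ASFRs = 42.03 + 94.71 + 119.57 + 99.02 + 56.62 + 25.35 + 5.59 = 442.89
  TFR = 5 × 442.89 / 1000 = 2.21445
Region B:
  Sum of ASFRs = 31.53 + 108.87 + 187.88 + 237.83 + 135.24 + 47.56 + 8.66 = 757.57
  TFR = 5 × 757.57 / 1000 = 3.78785
Difference = 2.21445 − 3.78785 = -1.5734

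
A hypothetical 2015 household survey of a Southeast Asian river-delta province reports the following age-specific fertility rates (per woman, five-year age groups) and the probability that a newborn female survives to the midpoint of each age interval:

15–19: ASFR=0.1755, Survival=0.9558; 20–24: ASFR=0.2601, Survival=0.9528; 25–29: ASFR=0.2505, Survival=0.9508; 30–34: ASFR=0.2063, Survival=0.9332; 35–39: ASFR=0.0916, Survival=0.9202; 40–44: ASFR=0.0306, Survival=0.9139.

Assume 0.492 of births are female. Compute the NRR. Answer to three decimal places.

Proportion female at birth = 0.492.
Per-age-group product (5 × ASFR × survival probability):
  15–19: 5 × 0.1755 × 0.9558 = 0.83871
  20–24: 5 × 0.2601 × 0.9528 = 1.23912
  25–29: 5 × 0.2505 × 0.9508 = 1.19088
  30–34: 5 × 0.2063 × 0.9332 = 0.96260
  35–39: 5 × 0.0916 × 0.9202 = 0.42145
  40–44: 5 × 0.0306 × 0.9139 = 0.13983
Sum = 4.79259
NRR = 0.492 × 4.79259 = 2.35795
With NRR above 1 the population is above replacement fertility.

2.358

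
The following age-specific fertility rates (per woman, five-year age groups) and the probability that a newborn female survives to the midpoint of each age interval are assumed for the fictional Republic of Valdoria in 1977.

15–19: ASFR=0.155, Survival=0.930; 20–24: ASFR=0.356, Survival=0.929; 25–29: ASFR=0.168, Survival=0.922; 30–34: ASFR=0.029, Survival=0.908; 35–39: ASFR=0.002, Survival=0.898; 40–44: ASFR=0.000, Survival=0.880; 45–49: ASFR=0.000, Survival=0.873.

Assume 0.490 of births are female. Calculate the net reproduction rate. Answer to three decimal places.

1.612

Proportion female at birth = 0.490.
Weighting each age-specific rate by interval width and survival:
  15–19: 5 × 0.155 × 0.930 = 0.72075
  20–24: 5 × 0.356 × 0.929 = 1.65362
  25–29: 5 × 0.168 × 0.922 = 0.77448
  30–34: 5 × 0.029 × 0.908 = 0.13166
  35–39: 5 × 0.002 × 0.898 = 0.00898
  40–44: 5 × 0.000 × 0.880 = 0.00000
  45–49: 5 × 0.000 × 0.873 = 0.00000
Sum = 3.28949
NRR = 0.490 × 3.28949 = 1.61185
NRR > 1, so each generation more than replaces itself.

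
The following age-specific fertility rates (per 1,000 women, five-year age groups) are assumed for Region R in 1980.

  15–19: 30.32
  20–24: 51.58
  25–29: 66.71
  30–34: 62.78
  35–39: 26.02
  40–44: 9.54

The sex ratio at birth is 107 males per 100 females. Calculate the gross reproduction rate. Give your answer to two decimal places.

Proportion female at birth = 100 / (100 + 107) = 0.48309.
Sum of ASFRs = 30.32 + 51.58 + 66.71 + 62.78 + 26.02 + 9.54 = 246.95
TFR = 5 × 246.95 / 1000 = 1.23475
GRR = 0.48309 × 1.23475 = 0.59650

0.60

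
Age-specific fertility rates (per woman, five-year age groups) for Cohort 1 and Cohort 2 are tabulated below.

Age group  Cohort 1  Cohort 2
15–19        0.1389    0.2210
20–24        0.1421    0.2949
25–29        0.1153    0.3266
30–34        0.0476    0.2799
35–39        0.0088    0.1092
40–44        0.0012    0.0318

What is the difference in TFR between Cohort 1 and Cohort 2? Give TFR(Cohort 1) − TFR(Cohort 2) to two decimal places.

Cohort 1:
  Sum of ASFRs = 0.1389 + 0.1421 + 0.1153 + 0.0476 + 0.0088 + 0.0012 = 0.4539
  TFR = 5 × 0.4539 = 2.2695
Cohort 2:
  Sum of ASFRs = 0.2210 + 0.2949 + 0.3266 + 0.2799 + 0.1092 + 0.0318 = 1.2634
  TFR = 5 × 1.2634 = 6.317
Difference = 2.2695 − 6.317 = -4.0475

-4.05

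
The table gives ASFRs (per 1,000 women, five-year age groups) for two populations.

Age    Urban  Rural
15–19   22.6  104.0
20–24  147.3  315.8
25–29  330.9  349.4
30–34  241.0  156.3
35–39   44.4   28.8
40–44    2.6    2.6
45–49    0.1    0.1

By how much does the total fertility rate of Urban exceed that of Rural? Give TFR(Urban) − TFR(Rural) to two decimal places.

-0.84

Urban:
  Sum of ASFRs = 22.6 + 147.3 + 330.9 + 241.0 + 44.4 + 2.6 + 0.1 = 788.9
  TFR = 5 × 788.9 / 1000 = 3.9445
Rural:
  Sum of ASFRs = 104.0 + 315.8 + 349.4 + 156.3 + 28.8 + 2.6 + 0.1 = 957.0
  TFR = 5 × 957.0 / 1000 = 4.785
Difference = 3.9445 − 4.785 = -0.8405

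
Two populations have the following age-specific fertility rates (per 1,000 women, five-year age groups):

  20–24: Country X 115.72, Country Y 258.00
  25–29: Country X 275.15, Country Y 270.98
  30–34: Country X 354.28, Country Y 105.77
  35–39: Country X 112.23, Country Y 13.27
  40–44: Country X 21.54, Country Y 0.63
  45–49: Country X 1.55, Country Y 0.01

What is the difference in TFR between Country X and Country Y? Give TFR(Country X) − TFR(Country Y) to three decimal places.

Country X:
  Sum of ASFRs = 115.72 + 275.15 + 354.28 + 112.23 + 21.54 + 1.55 = 880.47
  TFR = 5 × 880.47 / 1000 = 4.40235
Country Y:
  Sum of ASFRs = 258.00 + 270.98 + 105.77 + 13.27 + 0.63 + 0.01 = 648.66
  TFR = 5 × 648.66 / 1000 = 3.2433
Difference = 4.40235 − 3.2433 = 1.15905

1.159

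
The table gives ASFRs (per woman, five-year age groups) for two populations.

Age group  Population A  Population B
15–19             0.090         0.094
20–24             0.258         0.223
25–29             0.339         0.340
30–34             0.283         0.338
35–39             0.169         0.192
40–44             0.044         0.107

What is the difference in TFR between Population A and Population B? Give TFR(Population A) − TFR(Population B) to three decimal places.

-0.555

Population A:
  Sum of ASFRs = 0.090 + 0.258 + 0.339 + 0.283 + 0.169 + 0.044 = 1.183
  TFR = 5 × 1.183 = 5.915
Population B:
  Sum of ASFRs = 0.094 + 0.223 + 0.340 + 0.338 + 0.192 + 0.107 = 1.294
  TFR = 5 × 1.294 = 6.47
Difference = 5.915 − 6.47 = -0.555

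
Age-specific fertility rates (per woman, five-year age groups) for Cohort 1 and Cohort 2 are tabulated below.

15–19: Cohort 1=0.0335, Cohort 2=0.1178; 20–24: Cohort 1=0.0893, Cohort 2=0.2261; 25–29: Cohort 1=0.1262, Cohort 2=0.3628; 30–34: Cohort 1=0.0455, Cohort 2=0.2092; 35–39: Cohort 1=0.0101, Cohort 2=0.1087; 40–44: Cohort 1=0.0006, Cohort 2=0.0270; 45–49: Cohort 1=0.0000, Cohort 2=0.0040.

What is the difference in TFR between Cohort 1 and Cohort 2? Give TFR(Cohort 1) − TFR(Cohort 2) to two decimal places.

-3.75

Cohort 1:
  Sum of ASFRs = 0.0335 + 0.0893 + 0.1262 + 0.0455 + 0.0101 + 0.0006 + 0.0000 = 0.3052
  TFR = 5 × 0.3052 = 1.526
Cohort 2:
  Sum of ASFRs = 0.1178 + 0.2261 + 0.3628 + 0.2092 + 0.1087 + 0.0270 + 0.0040 = 1.0556
  TFR = 5 × 1.0556 = 5.278
Difference = 1.526 − 5.278 = -3.752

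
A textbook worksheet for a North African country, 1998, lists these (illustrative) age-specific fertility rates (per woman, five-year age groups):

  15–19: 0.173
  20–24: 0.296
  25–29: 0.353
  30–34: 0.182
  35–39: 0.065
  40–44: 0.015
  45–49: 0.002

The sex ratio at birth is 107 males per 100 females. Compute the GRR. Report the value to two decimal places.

2.62

Proportion female at birth = 100 / (100 + 107) = 0.48309.
Sum of ASFRs = 0.173 + 0.296 + 0.353 + 0.182 + 0.065 + 0.015 + 0.002 = 1.086
TFR = 5 × 1.086 = 5.43
GRR = 0.48309 × 5.43 = 2.62318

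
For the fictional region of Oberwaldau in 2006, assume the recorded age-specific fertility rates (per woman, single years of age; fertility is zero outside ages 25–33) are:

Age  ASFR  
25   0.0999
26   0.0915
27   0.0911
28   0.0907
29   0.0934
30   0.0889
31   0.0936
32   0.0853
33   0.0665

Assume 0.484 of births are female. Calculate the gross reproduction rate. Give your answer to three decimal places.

Proportion female at birth = 0.484.
Sum of ASFRs = 0.0999 + 0.0915 + 0.0911 + 0.0907 + 0.0934 + 0.0889 + 0.0936 + 0.0853 + 0.0665 = 0.8009
TFR = 0.8009
GRR = 0.484 × 0.8009 = 0.38764

0.388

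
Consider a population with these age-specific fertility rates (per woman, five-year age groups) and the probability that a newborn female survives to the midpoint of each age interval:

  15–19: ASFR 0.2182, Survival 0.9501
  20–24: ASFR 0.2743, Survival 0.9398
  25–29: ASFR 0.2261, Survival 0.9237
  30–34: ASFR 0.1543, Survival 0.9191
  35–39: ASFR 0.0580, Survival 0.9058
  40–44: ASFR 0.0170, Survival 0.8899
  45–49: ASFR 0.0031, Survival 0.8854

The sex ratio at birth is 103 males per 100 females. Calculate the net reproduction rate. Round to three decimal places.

Proportion female at birth = 100 / (100 + 103) = 0.49261.
Survival-weighted fertility by age (5·fₓ·Sₓ):
  15–19: 5 × 0.2182 × 0.9501 = 1.03656
  20–24: 5 × 0.2743 × 0.9398 = 1.28894
  25–29: 5 × 0.2261 × 0.9237 = 1.04424
  30–34: 5 × 0.1543 × 0.9191 = 0.70909
  35–39: 5 × 0.0580 × 0.9058 = 0.26268
  40–44: 5 × 0.0170 × 0.8899 = 0.07564
  45–49: 5 × 0.0031 × 0.8854 = 0.01372
Sum = 4.43087
NRR = 0.49261 × 4.43087 = 2.18269

2.183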